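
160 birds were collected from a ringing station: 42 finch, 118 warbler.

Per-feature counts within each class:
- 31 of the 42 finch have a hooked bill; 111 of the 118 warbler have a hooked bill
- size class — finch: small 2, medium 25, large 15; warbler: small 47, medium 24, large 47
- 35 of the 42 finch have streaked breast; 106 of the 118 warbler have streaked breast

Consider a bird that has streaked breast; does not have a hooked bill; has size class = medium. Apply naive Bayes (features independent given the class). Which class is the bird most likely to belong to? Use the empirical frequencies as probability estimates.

finch: (42/160) × (11/42) × (25/42) × (35/42) ≈ 0.0341022
warbler: (118/160) × (7/118) × (24/118) × (106/118) ≈ 0.00799339
Highest score → finch.

finch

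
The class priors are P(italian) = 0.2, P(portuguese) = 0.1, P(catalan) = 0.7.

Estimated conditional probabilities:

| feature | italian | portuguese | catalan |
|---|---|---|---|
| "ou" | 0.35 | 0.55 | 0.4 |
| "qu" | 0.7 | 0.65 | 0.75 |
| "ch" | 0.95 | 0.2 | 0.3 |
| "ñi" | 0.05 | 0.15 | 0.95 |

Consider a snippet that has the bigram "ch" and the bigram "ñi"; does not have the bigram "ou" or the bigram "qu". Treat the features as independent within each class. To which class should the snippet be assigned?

catalan

italian: 0.2 × (1−0.35) × (1−0.7) × 0.95 × 0.05 = 0.0018525
portuguese: 0.1 × (1−0.55) × (1−0.65) × 0.2 × 0.15 = 0.0004725
catalan: 0.7 × (1−0.4) × (1−0.75) × 0.3 × 0.95 = 0.029925
Highest score → catalan.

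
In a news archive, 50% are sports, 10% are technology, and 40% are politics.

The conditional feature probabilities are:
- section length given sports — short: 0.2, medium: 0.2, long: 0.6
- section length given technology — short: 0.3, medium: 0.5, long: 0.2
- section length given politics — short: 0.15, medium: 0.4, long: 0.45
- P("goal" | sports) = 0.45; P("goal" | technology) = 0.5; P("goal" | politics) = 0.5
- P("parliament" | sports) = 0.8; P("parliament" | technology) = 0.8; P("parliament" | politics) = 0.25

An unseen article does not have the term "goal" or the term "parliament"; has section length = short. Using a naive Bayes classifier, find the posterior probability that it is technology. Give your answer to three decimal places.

0.082

sports: 0.5 × 0.2 × (1−0.45) × (1−0.8) = 0.011
technology: 0.1 × 0.3 × (1−0.5) × (1−0.8) = 0.003
politics: 0.4 × 0.15 × (1−0.5) × (1−0.25) = 0.0225
P(technology | x) = 0.003 / 0.0365 ≈ 0.082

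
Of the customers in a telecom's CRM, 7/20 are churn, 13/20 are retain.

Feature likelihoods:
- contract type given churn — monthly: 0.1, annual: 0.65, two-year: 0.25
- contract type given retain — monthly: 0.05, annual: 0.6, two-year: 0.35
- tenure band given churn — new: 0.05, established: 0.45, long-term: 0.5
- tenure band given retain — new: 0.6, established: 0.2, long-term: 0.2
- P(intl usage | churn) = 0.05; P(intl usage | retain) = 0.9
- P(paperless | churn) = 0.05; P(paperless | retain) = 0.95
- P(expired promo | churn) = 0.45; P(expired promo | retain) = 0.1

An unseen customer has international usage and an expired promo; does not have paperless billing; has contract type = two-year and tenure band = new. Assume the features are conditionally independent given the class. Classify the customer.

churn: 0.35 × 0.25 × 0.05 × 0.05 × (1−0.05) × 0.45 = 0.000093515625
retain: 0.65 × 0.35 × 0.6 × 0.9 × (1−0.95) × 0.1 = 0.00061425
Highest score → retain.

retain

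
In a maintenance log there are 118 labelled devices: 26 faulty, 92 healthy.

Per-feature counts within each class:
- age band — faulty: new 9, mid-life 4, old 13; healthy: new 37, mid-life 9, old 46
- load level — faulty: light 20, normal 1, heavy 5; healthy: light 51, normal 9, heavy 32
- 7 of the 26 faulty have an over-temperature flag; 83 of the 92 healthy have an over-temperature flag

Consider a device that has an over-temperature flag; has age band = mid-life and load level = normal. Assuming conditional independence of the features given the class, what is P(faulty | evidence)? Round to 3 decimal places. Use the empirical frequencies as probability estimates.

faulty: (26/118) × (4/26) × (1/26) × (7/26) ≈ 0.000351018
healthy: (92/118) × (9/92) × (9/92) × (83/92) ≈ 0.0067314
P(faulty | x) = 0.000351018 / 0.007082418 ≈ 0.050

0.050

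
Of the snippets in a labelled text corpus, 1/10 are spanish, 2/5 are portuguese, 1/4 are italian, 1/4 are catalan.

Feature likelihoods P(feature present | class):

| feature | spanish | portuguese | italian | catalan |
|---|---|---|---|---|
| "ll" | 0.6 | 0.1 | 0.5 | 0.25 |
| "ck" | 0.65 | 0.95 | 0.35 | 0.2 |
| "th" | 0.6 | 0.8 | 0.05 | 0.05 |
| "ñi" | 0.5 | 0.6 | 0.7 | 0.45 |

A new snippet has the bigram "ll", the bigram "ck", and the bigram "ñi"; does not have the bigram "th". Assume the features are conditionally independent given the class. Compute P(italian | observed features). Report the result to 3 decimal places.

spanish: 0.1 × 0.6 × 0.65 × (1−0.6) × 0.5 = 0.0078
portuguese: 0.4 × 0.1 × 0.95 × (1−0.8) × 0.6 = 0.00456
italian: 0.25 × 0.5 × 0.35 × (1−0.05) × 0.7 = 0.02909375
catalan: 0.25 × 0.25 × 0.2 × (1−0.05) × 0.45 = 0.00534375
P(italian | x) = 0.02909375 / 0.0467975 ≈ 0.622

0.622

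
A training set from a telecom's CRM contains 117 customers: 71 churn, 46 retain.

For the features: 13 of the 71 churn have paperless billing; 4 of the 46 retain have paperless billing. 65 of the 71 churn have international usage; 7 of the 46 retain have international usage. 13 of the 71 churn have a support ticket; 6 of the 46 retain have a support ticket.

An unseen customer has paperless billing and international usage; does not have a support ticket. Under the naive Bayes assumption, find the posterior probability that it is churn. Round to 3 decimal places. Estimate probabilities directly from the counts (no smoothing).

churn: (71/117) × (13/71) × (65/71) × (58/71) ≈ 0.0830964
retain: (46/117) × (4/46) × (7/46) × (40/46) ≈ 0.00452394
P(churn | x) = 0.0830964 / 0.08762034 ≈ 0.948

0.948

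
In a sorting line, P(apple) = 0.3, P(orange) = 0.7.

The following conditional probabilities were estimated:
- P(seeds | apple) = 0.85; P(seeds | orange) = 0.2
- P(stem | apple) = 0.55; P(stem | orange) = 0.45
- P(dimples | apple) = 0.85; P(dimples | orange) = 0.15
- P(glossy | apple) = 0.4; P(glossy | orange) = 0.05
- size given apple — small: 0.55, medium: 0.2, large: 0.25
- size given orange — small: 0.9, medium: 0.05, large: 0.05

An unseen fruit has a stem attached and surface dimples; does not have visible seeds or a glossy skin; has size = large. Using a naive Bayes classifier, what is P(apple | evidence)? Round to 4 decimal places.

apple: 0.3 × (1−0.85) × 0.55 × 0.85 × (1−0.4) × 0.25 = 0.003155625
orange: 0.7 × (1−0.2) × 0.45 × 0.15 × (1−0.05) × 0.05 = 0.0017955
P(apple | x) = 0.003155625 / 0.004951125 ≈ 0.6374

0.6374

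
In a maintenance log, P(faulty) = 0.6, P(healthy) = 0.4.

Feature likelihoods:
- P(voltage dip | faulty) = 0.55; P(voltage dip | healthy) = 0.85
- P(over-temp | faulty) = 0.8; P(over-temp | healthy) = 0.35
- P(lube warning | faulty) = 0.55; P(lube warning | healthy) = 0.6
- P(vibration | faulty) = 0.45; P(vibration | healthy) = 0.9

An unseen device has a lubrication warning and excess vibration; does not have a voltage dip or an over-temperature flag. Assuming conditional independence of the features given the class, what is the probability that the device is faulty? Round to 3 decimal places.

faulty: 0.6 × (1−0.55) × (1−0.8) × 0.55 × 0.45 = 0.013365
healthy: 0.4 × (1−0.85) × (1−0.35) × 0.6 × 0.9 = 0.02106
P(faulty | x) = 0.013365 / 0.034425 ≈ 0.388

0.388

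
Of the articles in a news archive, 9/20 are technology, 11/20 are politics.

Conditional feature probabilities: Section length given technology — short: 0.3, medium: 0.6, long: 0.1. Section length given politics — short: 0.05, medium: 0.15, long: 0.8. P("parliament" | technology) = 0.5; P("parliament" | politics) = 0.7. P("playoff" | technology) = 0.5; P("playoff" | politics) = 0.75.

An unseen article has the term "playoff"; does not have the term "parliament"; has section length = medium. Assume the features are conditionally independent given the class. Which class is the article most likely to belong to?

technology

technology: 0.45 × 0.6 × (1−0.5) × 0.5 = 0.0675
politics: 0.55 × 0.15 × (1−0.7) × 0.75 = 0.0185625
Highest score → technology.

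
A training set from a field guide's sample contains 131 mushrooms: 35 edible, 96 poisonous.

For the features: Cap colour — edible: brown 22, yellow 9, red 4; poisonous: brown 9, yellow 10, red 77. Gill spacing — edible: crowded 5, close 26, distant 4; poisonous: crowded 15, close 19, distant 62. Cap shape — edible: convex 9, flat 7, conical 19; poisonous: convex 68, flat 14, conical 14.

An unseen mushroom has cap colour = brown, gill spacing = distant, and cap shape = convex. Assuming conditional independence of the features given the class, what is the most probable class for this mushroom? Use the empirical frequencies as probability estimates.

edible: (35/131) × (22/35) × (4/35) × (9/35) ≈ 0.00493535
poisonous: (96/131) × (9/96) × (62/96) × (68/96) ≈ 0.0314289
Highest score → poisonous.

poisonous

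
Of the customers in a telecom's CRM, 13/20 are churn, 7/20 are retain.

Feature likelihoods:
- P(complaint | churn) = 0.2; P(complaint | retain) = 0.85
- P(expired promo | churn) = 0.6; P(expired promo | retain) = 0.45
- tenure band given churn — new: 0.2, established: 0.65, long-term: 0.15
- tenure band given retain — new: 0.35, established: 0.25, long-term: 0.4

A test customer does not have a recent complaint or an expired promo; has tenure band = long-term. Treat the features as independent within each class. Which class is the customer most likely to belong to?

churn: 0.65 × (1−0.2) × (1−0.6) × 0.15 = 0.0312
retain: 0.35 × (1−0.85) × (1−0.45) × 0.4 = 0.01155
Highest score → churn.

churn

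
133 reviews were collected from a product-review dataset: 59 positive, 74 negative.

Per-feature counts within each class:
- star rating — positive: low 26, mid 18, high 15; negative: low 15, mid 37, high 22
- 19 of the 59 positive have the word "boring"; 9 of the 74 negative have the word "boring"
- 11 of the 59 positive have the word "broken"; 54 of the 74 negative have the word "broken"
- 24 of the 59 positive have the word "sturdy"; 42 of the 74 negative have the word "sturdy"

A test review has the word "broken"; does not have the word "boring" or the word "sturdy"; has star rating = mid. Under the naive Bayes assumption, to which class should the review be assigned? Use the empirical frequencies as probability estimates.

positive: (59/133) × (18/59) × (40/59) × (11/59) × (35/59) ≈ 0.0101481
negative: (74/133) × (37/74) × (65/74) × (54/74) × (32/74) ≈ 0.0771102
Highest score → negative.

negative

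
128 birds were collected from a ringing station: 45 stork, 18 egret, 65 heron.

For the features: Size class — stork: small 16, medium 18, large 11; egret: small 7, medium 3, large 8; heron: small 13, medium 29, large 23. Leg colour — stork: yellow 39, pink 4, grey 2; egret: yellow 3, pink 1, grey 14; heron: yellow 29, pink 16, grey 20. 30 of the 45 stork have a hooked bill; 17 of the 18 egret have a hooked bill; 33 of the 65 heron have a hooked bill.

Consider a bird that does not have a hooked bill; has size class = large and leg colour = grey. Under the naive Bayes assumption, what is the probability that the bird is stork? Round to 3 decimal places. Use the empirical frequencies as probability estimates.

0.041

stork: (45/128) × (11/45) × (2/45) × (15/45) ≈ 0.00127315
egret: (18/128) × (8/18) × (14/18) × (1/18) ≈ 0.00270062
heron: (65/128) × (23/65) × (20/65) × (32/65) ≈ 0.0272189
P(stork | x) = 0.00127315 / 0.03119267 ≈ 0.041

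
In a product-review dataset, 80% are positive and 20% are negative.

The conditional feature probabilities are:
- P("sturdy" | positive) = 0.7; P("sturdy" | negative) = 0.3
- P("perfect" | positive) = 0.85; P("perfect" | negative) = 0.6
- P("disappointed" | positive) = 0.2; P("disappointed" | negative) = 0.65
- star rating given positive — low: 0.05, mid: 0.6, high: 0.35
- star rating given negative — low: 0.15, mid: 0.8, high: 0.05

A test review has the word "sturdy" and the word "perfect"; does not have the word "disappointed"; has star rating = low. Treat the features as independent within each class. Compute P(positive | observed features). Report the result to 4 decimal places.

positive: 0.8 × 0.7 × 0.85 × (1−0.2) × 0.05 = 0.01904
negative: 0.2 × 0.3 × 0.6 × (1−0.65) × 0.15 = 0.00189
P(positive | x) = 0.01904 / 0.02093 ≈ 0.9097

0.9097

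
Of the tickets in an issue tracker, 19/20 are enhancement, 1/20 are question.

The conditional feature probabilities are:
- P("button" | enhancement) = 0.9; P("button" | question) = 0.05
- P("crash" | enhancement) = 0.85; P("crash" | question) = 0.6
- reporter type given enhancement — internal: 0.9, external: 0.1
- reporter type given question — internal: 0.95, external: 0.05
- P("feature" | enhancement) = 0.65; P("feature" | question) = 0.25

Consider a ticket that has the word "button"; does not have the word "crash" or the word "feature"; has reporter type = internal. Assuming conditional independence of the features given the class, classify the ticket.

enhancement: 0.95 × 0.9 × (1−0.85) × 0.9 × (1−0.65) = 0.04039875
question: 0.05 × 0.05 × (1−0.6) × 0.95 × (1−0.25) = 0.0007125
Highest score → enhancement.

enhancement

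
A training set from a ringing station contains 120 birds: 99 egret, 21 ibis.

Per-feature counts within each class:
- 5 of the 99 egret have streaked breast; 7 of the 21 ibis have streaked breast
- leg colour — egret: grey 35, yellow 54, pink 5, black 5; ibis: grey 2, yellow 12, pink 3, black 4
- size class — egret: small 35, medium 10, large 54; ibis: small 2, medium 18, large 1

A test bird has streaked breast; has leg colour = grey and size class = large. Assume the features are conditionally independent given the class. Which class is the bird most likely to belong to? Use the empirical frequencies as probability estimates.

egret

egret: (99/120) × (5/99) × (35/99) × (54/99) ≈ 0.00803489
ibis: (21/120) × (7/21) × (2/21) × (1/21) ≈ 0.00026455
Highest score → egret.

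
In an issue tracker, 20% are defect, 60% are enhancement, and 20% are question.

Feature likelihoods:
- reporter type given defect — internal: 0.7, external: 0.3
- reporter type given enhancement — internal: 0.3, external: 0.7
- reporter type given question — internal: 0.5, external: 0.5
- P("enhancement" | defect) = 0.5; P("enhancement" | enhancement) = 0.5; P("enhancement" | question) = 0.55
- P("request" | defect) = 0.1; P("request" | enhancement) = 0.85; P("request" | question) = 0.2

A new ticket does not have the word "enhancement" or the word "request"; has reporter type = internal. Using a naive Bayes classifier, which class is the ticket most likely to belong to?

defect: 0.2 × 0.7 × (1−0.5) × (1−0.1) = 0.063
enhancement: 0.6 × 0.3 × (1−0.5) × (1−0.85) = 0.0135
question: 0.2 × 0.5 × (1−0.55) × (1−0.2) = 0.036
Highest score → defect.

defect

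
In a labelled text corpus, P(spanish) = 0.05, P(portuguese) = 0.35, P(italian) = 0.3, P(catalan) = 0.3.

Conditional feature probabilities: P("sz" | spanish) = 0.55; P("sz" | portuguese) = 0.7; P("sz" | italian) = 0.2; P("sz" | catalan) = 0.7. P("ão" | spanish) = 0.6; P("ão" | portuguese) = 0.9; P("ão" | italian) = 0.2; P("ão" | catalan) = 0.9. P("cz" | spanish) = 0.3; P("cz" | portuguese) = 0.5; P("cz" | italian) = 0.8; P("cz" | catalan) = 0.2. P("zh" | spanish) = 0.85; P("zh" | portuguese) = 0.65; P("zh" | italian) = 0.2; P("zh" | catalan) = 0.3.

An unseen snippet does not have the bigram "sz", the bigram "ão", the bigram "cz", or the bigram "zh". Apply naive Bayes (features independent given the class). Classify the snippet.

italian

spanish: 0.05 × (1−0.55) × (1−0.6) × (1−0.3) × (1−0.85) = 0.000945
portuguese: 0.35 × (1−0.7) × (1−0.9) × (1−0.5) × (1−0.65) = 0.0018375
italian: 0.3 × (1−0.2) × (1−0.2) × (1−0.8) × (1−0.2) = 0.03072
catalan: 0.3 × (1−0.7) × (1−0.9) × (1−0.2) × (1−0.3) = 0.00504
Highest score → italian.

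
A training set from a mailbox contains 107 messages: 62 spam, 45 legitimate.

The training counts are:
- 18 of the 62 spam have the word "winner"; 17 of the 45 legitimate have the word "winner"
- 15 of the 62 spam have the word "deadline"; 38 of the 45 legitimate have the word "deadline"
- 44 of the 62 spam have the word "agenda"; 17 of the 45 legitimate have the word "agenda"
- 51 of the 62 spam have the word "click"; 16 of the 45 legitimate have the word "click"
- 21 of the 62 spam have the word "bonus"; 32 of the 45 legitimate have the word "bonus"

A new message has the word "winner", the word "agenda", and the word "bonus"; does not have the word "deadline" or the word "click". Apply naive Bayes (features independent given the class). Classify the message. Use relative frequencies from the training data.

spam: (62/107) × (18/62) × (47/62) × (44/62) × (11/62) × (21/62) ≈ 0.00543857
legitimate: (45/107) × (17/45) × (7/45) × (17/45) × (29/45) × (32/45) ≈ 0.00427868
Highest score → spam.

spam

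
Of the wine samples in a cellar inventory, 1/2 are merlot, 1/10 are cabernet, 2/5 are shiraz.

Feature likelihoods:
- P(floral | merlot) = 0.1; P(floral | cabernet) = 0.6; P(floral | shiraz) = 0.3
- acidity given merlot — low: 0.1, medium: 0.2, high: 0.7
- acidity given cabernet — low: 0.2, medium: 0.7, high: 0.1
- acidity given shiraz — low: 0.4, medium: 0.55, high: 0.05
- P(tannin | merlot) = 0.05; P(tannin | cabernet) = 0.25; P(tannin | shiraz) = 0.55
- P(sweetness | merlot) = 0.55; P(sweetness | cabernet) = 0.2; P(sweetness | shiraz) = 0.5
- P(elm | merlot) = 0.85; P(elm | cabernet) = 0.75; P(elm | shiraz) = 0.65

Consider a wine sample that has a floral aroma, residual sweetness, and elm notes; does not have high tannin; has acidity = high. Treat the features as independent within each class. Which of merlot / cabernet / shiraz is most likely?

merlot: 0.5 × 0.1 × 0.7 × (1−0.05) × 0.55 × 0.85 = 0.015544375
cabernet: 0.1 × 0.6 × 0.1 × (1−0.25) × 0.2 × 0.75 = 0.000675
shiraz: 0.4 × 0.3 × 0.05 × (1−0.55) × 0.5 × 0.65 = 0.0008775
Highest score → merlot.

merlot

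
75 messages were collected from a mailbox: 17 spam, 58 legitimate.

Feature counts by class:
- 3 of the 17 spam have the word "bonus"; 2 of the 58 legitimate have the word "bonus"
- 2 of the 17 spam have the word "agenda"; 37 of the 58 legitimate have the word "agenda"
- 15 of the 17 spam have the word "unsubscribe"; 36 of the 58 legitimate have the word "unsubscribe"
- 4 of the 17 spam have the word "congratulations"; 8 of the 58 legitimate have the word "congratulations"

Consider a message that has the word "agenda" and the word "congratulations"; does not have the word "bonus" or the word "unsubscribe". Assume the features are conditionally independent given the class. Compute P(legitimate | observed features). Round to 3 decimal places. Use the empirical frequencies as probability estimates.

spam: (17/75) × (14/17) × (2/17) × (2/17) × (4/17) ≈ 0.000607911
legitimate: (58/75) × (56/58) × (37/58) × (22/58) × (8/58) ≈ 0.0249205
P(legitimate | x) = 0.0249205 / 0.025528411 ≈ 0.976

0.976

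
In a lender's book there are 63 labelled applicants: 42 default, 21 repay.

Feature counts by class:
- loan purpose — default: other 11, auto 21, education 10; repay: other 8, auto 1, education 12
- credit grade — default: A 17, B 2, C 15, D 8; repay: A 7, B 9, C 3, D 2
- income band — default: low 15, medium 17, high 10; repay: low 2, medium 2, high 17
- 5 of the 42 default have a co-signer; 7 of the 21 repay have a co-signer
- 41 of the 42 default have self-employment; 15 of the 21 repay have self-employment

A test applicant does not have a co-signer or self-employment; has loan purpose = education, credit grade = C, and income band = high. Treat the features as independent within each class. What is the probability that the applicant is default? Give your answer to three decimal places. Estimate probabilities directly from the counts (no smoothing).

0.063

default: (42/63) × (10/42) × (15/42) × (10/42) × (37/42) × (1/42) ≈ 0.00028311
repay: (21/63) × (12/21) × (3/21) × (17/21) × (14/21) × (6/21) ≈ 0.00419578
P(default | x) = 0.00028311 / 0.00447889 ≈ 0.063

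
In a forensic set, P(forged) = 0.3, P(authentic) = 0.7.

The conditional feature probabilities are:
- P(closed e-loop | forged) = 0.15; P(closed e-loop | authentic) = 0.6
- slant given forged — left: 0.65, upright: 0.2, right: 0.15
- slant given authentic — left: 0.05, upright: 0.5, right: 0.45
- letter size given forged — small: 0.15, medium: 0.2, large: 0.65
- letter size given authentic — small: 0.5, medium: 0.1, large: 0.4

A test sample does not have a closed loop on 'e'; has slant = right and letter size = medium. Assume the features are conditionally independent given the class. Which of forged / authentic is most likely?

authentic

forged: 0.3 × (1−0.15) × 0.15 × 0.2 = 0.00765
authentic: 0.7 × (1−0.6) × 0.45 × 0.1 = 0.0126
Highest score → authentic.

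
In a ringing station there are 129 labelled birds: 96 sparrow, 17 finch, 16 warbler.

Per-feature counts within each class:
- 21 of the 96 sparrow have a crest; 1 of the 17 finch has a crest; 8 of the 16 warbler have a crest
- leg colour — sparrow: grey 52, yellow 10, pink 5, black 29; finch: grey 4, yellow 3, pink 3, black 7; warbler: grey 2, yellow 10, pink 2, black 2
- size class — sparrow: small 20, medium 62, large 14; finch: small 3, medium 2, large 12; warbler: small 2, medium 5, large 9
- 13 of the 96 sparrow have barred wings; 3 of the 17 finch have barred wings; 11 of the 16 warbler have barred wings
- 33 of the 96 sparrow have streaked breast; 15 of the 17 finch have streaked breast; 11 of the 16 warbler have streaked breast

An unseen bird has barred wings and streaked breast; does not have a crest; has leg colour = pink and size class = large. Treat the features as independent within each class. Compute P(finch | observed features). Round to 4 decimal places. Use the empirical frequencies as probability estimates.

0.5149

sparrow: (96/129) × (75/96) × (5/96) × (14/96) × (13/96) × (33/96) ≈ 0.000205562
finch: (17/129) × (16/17) × (3/17) × (12/17) × (3/17) × (15/17) ≈ 0.00240575
warbler: (16/129) × (8/16) × (2/16) × (9/16) × (11/16) × (11/16) ≈ 0.002061
P(finch | x) = 0.00240575 / 0.004672312 ≈ 0.5149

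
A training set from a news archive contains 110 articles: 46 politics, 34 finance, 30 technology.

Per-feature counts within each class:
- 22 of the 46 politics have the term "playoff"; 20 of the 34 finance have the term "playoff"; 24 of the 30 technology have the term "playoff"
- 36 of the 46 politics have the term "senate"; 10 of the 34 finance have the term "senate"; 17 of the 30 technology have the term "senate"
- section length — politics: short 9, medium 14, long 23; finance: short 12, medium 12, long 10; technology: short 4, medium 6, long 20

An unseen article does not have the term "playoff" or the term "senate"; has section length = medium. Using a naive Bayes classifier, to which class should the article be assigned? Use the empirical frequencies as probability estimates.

politics: (46/110) × (24/46) × (10/46) × (14/46) ≈ 0.0144355
finance: (34/110) × (14/34) × (24/34) × (12/34) ≈ 0.0317081
technology: (30/110) × (6/30) × (13/30) × (6/30) ≈ 0.00472727
Highest score → finance.

finance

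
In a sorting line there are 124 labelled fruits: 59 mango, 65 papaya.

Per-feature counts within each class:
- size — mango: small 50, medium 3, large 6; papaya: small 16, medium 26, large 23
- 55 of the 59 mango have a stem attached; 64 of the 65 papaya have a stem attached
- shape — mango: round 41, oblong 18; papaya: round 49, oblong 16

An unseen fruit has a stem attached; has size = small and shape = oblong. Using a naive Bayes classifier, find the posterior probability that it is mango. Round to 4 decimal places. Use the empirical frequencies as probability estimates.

mango: (59/124) × (50/59) × (55/59) × (18/59) ≈ 0.114678
papaya: (65/124) × (16/65) × (64/65) × (16/65) ≈ 0.0312731
P(mango | x) = 0.114678 / 0.1459511 ≈ 0.7857

0.7857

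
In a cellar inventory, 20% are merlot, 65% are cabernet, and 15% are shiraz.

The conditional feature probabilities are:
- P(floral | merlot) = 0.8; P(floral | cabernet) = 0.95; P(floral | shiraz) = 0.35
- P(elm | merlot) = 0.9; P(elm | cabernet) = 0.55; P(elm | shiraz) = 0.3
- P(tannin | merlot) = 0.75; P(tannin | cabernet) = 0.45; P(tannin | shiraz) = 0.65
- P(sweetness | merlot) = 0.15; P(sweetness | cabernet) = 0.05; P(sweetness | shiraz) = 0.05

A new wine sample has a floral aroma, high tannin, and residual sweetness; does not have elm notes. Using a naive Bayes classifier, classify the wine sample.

merlot: 0.2 × 0.8 × (1−0.9) × 0.75 × 0.15 = 0.0018
cabernet: 0.65 × 0.95 × (1−0.55) × 0.45 × 0.05 = 0.0062521875
shiraz: 0.15 × 0.35 × (1−0.3) × 0.65 × 0.05 = 0.001194375
Highest score → cabernet.

cabernet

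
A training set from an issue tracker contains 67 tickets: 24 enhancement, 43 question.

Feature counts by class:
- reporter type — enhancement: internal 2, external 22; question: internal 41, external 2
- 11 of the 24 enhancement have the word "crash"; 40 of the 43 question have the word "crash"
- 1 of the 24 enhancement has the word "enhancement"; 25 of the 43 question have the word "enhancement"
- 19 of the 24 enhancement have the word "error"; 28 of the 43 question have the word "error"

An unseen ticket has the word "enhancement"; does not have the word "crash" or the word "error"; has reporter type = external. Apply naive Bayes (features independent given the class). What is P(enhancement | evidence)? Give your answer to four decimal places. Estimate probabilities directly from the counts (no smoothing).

enhancement: (24/67) × (22/24) × (13/24) × (1/24) × (5/24) ≈ 0.00154393
question: (43/67) × (2/43) × (3/43) × (25/43) × (15/43) ≈ 0.000422379
P(enhancement | x) = 0.00154393 / 0.001966309 ≈ 0.7852

0.7852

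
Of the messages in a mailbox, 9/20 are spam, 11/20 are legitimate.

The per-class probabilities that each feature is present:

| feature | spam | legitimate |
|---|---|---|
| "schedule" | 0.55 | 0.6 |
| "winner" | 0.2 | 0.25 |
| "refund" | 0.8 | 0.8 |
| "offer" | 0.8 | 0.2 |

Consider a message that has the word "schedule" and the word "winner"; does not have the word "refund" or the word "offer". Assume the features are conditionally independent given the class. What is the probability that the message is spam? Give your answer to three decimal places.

spam: 0.45 × 0.55 × 0.2 × (1−0.8) × (1−0.8) = 0.00198
legitimate: 0.55 × 0.6 × 0.25 × (1−0.8) × (1−0.2) = 0.0132
P(spam | x) = 0.00198 / 0.01518 ≈ 0.130

0.130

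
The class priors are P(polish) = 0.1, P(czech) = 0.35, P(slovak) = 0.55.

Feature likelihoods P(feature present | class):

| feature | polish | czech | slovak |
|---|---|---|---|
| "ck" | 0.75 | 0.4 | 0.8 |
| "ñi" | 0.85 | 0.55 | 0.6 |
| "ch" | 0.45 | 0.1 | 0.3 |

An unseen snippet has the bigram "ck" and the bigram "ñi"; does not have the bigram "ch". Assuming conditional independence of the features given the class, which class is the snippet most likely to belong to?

polish: 0.1 × 0.75 × 0.85 × (1−0.45) = 0.0350625
czech: 0.35 × 0.4 × 0.55 × (1−0.1) = 0.0693
slovak: 0.55 × 0.8 × 0.6 × (1−0.3) = 0.1848
Highest score → slovak.

slovak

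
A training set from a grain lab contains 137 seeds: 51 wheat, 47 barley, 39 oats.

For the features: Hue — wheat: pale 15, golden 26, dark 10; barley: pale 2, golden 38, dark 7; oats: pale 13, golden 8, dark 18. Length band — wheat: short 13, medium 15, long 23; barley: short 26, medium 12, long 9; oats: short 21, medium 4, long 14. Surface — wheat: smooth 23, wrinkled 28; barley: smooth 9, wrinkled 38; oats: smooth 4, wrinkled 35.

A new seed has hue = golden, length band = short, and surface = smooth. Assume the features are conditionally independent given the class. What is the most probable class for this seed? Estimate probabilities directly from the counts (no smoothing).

barley

wheat: (51/137) × (26/51) × (13/51) × (23/51) ≈ 0.0218164
barley: (47/137) × (38/47) × (26/47) × (9/47) ≈ 0.0293821
oats: (39/137) × (8/39) × (21/39) × (4/39) ≈ 0.00322492
Highest score → barley.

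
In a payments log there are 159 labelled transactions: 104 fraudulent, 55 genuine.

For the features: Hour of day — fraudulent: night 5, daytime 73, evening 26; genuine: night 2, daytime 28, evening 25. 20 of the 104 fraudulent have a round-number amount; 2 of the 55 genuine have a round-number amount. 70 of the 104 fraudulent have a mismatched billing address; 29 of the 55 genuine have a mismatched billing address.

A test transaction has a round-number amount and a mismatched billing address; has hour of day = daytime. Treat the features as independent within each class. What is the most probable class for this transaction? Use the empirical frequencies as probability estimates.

fraudulent

fraudulent: (104/159) × (73/104) × (20/104) × (70/104) ≈ 0.0594274
genuine: (55/159) × (28/55) × (2/55) × (29/55) ≈ 0.00337647
Highest score → fraudulent.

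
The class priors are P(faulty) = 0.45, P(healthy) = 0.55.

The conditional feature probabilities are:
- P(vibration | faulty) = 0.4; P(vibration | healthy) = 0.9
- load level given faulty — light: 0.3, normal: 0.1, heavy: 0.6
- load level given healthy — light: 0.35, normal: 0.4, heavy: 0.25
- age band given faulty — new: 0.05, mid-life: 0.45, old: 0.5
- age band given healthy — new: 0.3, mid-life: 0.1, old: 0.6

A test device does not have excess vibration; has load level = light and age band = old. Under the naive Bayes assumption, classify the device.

faulty: 0.45 × (1−0.4) × 0.3 × 0.5 = 0.0405
healthy: 0.55 × (1−0.9) × 0.35 × 0.6 = 0.01155
Highest score → faulty.

faulty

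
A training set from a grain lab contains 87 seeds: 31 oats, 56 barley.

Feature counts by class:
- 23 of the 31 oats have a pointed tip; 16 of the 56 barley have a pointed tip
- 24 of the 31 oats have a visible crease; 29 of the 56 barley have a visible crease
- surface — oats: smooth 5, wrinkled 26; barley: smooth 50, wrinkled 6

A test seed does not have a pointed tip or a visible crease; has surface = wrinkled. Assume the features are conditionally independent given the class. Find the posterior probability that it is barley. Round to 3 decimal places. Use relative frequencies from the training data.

0.577

oats: (31/87) × (8/31) × (7/31) × (26/31) ≈ 0.0174148
barley: (56/87) × (40/56) × (27/56) × (6/56) ≈ 0.0237509
P(barley | x) = 0.0237509 / 0.0411657 ≈ 0.577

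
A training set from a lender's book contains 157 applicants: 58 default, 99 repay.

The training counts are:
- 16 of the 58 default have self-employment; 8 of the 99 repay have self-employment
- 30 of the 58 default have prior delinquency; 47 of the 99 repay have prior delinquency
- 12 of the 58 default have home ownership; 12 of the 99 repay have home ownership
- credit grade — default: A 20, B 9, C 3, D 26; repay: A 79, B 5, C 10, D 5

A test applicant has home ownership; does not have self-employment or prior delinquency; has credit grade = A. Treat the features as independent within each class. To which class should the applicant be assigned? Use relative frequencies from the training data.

repay

default: (58/157) × (42/58) × (28/58) × (12/58) × (20/58) ≈ 0.00921372
repay: (99/157) × (91/99) × (52/99) × (12/99) × (79/99) ≈ 0.0294475
Highest score → repay.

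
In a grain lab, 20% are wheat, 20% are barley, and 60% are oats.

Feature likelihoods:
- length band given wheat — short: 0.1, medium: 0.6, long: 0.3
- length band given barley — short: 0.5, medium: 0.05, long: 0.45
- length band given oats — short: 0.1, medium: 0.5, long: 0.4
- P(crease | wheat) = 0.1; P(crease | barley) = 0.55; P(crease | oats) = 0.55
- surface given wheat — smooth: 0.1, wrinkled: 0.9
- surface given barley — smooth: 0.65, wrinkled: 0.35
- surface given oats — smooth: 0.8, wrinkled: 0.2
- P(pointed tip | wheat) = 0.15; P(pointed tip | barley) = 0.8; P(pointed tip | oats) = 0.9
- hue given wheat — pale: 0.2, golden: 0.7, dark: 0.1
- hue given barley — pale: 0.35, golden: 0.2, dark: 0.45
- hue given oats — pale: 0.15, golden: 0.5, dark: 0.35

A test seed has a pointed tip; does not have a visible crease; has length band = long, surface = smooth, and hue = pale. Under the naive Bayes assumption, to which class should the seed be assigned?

oats

wheat: 0.2 × 0.3 × (1−0.1) × 0.1 × 0.15 × 0.2 = 0.000162
barley: 0.2 × 0.45 × (1−0.55) × 0.65 × 0.8 × 0.35 = 0.007371
oats: 0.6 × 0.4 × (1−0.55) × 0.8 × 0.9 × 0.15 = 0.011664
Highest score → oats.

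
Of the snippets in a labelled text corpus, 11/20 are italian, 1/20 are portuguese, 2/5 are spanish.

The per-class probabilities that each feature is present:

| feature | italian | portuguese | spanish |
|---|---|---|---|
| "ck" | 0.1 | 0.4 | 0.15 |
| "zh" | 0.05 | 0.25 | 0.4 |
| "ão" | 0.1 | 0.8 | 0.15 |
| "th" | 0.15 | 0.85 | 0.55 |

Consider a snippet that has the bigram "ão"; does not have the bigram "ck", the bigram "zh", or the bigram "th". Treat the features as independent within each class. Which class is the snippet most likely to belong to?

italian: 0.55 × (1−0.1) × (1−0.05) × 0.1 × (1−0.15) = 0.03997125
portuguese: 0.05 × (1−0.4) × (1−0.25) × 0.8 × (1−0.85) = 0.0027
spanish: 0.4 × (1−0.15) × (1−0.4) × 0.15 × (1−0.55) = 0.01377
Highest score → italian.

italian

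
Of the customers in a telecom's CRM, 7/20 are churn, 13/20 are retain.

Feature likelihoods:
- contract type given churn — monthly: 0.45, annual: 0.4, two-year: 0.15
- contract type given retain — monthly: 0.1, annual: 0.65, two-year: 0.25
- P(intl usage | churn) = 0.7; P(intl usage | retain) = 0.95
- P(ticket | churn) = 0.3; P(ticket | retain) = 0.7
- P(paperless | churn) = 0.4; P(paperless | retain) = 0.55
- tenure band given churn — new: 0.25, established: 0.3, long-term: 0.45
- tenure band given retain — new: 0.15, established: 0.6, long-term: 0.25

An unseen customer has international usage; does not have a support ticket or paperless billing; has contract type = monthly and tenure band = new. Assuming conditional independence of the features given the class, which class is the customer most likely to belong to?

churn: 0.35 × 0.45 × 0.7 × (1−0.3) × (1−0.4) × 0.25 = 0.01157625
retain: 0.65 × 0.1 × 0.95 × (1−0.7) × (1−0.55) × 0.15 = 0.0012504375
Highest score → churn.

churn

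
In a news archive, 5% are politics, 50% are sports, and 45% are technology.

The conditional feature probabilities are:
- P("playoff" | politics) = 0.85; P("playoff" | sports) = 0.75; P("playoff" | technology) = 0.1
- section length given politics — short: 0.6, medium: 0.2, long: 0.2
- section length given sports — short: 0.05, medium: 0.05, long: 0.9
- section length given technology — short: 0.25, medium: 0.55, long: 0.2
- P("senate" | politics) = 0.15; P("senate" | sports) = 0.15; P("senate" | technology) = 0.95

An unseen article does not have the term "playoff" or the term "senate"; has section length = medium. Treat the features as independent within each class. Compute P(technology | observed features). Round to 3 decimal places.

politics: 0.05 × (1−0.85) × 0.2 × (1−0.15) = 0.001275
sports: 0.5 × (1−0.75) × 0.05 × (1−0.15) = 0.0053125
technology: 0.45 × (1−0.1) × 0.55 × (1−0.95) = 0.0111375
P(technology | x) = 0.0111375 / 0.017725 ≈ 0.628

0.628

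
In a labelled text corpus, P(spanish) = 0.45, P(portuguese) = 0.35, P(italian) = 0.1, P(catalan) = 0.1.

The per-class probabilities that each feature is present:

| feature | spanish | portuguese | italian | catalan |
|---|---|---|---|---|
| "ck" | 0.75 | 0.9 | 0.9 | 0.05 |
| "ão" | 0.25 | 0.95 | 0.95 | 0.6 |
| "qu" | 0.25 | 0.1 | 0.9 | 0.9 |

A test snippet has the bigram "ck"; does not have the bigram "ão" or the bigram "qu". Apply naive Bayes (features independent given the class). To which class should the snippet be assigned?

spanish

spanish: 0.45 × 0.75 × (1−0.25) × (1−0.25) = 0.18984375
portuguese: 0.35 × 0.9 × (1−0.95) × (1−0.1) = 0.014175
italian: 0.1 × 0.9 × (1−0.95) × (1−0.9) = 0.00045
catalan: 0.1 × 0.05 × (1−0.6) × (1−0.9) = 0.0002
Highest score → spanish.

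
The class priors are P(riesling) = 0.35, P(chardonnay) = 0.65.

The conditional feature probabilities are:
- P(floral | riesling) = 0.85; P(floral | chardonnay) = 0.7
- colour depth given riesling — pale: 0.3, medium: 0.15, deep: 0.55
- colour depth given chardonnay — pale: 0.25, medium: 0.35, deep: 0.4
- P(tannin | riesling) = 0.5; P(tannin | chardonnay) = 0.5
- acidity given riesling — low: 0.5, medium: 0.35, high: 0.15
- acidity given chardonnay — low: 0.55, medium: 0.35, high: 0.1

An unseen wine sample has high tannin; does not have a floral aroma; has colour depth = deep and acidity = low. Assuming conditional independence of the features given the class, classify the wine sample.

riesling: 0.35 × (1−0.85) × 0.55 × 0.5 × 0.5 = 0.00721875
chardonnay: 0.65 × (1−0.7) × 0.4 × 0.5 × 0.55 = 0.02145
Highest score → chardonnay.

chardonnay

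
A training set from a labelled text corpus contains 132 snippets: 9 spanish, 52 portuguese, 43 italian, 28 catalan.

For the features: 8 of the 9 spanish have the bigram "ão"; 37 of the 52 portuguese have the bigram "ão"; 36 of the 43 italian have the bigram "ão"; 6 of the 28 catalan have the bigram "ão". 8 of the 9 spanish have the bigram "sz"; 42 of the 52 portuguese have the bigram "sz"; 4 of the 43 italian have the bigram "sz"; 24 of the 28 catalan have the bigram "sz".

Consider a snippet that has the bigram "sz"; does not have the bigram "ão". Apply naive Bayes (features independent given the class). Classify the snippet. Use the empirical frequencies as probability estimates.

spanish: (9/132) × (1/9) × (8/9) ≈ 0.00673401
portuguese: (52/132) × (15/52) × (42/52) ≈ 0.0917832
italian: (43/132) × (7/43) × (4/43) ≈ 0.00493305
catalan: (28/132) × (22/28) × (24/28) ≈ 0.142857
Highest score → catalan.

catalan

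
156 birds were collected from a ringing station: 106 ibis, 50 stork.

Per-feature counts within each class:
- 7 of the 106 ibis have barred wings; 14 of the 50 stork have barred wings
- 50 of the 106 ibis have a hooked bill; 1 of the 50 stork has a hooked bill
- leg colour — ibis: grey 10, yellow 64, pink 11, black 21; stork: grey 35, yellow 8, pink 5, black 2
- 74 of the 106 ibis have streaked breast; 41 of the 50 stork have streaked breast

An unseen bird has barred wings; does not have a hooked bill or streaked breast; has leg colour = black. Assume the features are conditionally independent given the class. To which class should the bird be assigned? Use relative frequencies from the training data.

ibis: (106/156) × (7/106) × (56/106) × (21/106) × (32/106) ≈ 0.00141779
stork: (50/156) × (14/50) × (49/50) × (2/50) × (9/50) ≈ 0.000633231
Highest score → ibis.

ibis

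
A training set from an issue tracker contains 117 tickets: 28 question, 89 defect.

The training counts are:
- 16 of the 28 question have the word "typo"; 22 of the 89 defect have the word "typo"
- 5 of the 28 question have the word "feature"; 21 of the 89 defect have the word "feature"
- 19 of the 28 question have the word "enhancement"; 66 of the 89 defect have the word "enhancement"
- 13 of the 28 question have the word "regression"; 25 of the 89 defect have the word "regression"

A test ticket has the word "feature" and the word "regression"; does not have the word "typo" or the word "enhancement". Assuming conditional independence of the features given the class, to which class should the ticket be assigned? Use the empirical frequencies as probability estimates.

question: (28/117) × (12/28) × (5/28) × (9/28) × (13/28) ≈ 0.00273324
defect: (89/117) × (67/89) × (21/89) × (23/89) × (25/89) ≈ 0.00980858
Highest score → defect.

defect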